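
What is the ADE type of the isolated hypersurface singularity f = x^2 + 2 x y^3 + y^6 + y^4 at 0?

A_3

The Hessian of f at 0 has rank 1. Corank 1: A-series; mu = 3 gives A_3.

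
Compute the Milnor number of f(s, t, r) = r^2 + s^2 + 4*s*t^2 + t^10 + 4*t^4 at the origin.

9

The Hessian of f at 0 has rank 2. Corank 1: A-series; mu = 9 gives A_9.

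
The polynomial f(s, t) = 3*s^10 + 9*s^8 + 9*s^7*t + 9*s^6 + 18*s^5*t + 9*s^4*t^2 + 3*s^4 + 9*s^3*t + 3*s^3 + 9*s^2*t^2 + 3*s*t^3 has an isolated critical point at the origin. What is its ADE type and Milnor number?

The Hessian of f at 0 is [[0, 0], [0, 0]] with rank 0, so corank 2. A Groebner basis of the Jacobian ideal J(f) in C{s,t} is {3*s^2 + t^4 + t^3, s^3, s^2*t - s^2 - t^3/3, 2*s^2 + s*t^2 + 2*t^3/3}; counting standard monomials gives mu = 7. Corank 2; j^3 = 3*s^3 is a perfect cube, so E-series; the 4-jet and mu = 7 give E_7.

Type E_{7}, Milnor number mu = 7.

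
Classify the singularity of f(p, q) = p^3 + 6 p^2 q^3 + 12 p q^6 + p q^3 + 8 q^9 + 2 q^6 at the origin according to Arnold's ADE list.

The Hessian of f at 0 is [[0, 0], [0, 0]] with rank 0, so corank 2. A Groebner basis of the Jacobian ideal J(f) in C{p,q} is {p^3, p*q^2, 3*p^2 + q^3}; counting standard monomials gives mu = 7. Corank 2; j^3 = p^3 is a perfect cube, so E-series; the 4-jet and mu = 7 give E_7.

E_7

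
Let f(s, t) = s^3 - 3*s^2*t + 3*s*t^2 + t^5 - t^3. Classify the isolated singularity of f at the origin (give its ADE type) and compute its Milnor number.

The Hessian of f at 0 is [[0, 0], [0, 0]] with rank 0, so corank 2. A Groebner basis of the Jacobian ideal J(f) in C{s,t} is {t^4, s^2 - 2*s*t + t^2}; counting standard monomials gives mu = 8. Corank 2; j^3 = (s - t)^3 is a perfect cube, so E-series; the 5-jet and mu = 8 give E_8.

Type E8, Milnor number mu = 8.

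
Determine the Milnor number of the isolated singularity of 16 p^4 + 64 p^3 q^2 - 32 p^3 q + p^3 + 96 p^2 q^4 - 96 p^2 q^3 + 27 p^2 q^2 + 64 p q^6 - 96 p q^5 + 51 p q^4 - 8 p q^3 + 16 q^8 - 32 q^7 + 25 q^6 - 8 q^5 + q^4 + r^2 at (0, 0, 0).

6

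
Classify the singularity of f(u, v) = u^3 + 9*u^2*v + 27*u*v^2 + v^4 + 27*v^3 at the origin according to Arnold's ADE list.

E_{6}

The Hessian of f at 0 has rank 0. Corank 2; j^3 = (u + 3*v)^3 is a perfect cube, so E-series; the 4-jet and mu = 6 give E_6.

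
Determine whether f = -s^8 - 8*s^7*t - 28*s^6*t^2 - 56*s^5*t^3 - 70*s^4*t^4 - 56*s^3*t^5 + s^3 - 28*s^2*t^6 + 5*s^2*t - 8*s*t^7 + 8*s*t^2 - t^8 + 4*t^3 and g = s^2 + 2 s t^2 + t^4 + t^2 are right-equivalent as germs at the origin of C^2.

The Hessian of f at 0 has rank 0. Corank 2; j^3 = (s + t)*(s + 2*t)^2 has shape L^2 M (L != M), so D-series; mu = 9 gives D_9. The Hessian of g at 0 has rank 2. Corank 0: nondegenerate Morse point, so A_1. f is D_9 but g is A_1, hence not right-equivalent.

No.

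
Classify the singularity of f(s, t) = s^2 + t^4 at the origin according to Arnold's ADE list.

A_3

The Hessian of f at 0 is [[2, 0], [0, 0]] with rank 1, so corank 1. A Groebner basis of the Jacobian ideal J(f) in C{s,t} is {t^3, s}; counting standard monomials gives mu = 3. Corank 1: A-series; mu = 3 gives A_3.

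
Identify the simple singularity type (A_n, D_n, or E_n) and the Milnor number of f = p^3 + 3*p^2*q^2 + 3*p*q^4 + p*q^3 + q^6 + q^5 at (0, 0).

Type E7, Milnor number mu = 7.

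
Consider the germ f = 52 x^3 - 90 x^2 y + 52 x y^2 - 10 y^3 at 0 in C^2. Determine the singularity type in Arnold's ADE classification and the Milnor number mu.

Type D_{4}, Milnor number mu = 4.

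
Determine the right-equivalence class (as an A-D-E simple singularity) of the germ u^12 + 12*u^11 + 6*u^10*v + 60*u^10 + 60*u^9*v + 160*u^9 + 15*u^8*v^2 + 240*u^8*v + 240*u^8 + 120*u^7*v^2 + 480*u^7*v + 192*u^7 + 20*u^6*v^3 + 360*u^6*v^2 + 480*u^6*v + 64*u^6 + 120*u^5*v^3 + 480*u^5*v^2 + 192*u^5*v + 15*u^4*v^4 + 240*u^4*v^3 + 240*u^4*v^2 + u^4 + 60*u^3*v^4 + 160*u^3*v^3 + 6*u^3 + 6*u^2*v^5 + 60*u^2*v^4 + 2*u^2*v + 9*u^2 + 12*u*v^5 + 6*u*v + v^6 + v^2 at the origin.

A_{5}

The Hessian of f at 0 has rank 1. Corank 1: A-series; mu = 5 gives A_5.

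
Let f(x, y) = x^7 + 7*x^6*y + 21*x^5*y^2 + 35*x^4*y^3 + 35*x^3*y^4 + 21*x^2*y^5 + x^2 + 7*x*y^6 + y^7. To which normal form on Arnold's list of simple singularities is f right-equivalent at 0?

A_6

The Hessian of f at 0 is [[2, 0], [0, 0]] with rank 1, so corank 1. A Groebner basis of the Jacobian ideal J(f) in C{x,y} is {y^6, x}; counting standard monomials gives mu = 6. Corank 1: A-series; mu = 6 gives A_6.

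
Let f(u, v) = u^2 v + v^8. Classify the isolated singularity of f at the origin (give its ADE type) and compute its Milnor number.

Type D_9, Milnor number mu = 9.

The Hessian of f at 0 is [[0, 0], [0, 0]] with rank 0, so corank 2. A Groebner basis of the Jacobian ideal J(f) in C{u,v} is {u^2/8 + v^7, u^3, u*v}; counting standard monomials gives mu = 9. Corank 2; j^3 = u^2*v has shape L^2 M (L != M), so D-series; mu = 9 gives D_9.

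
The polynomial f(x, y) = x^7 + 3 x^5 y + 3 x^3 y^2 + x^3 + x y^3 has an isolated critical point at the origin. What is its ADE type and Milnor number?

Type E7, Milnor number mu = 7.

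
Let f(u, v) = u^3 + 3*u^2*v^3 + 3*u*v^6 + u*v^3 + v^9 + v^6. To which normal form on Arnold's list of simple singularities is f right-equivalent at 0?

E_{7}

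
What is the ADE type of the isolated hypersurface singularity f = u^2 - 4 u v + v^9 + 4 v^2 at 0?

A8

The Hessian of f at 0 has rank 1. Corank 1: A-series; mu = 8 gives A_8.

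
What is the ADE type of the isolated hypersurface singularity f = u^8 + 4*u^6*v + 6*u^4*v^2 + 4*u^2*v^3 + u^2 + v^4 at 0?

A_3

The Hessian of f at 0 has rank 1. Corank 1: A-series; mu = 3 gives A_3.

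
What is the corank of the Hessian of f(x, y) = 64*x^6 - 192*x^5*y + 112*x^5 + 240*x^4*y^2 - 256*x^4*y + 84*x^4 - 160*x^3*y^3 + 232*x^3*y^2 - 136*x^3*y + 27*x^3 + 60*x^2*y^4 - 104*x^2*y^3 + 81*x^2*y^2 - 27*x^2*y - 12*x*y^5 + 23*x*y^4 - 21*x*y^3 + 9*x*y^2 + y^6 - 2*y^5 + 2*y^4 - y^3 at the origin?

2

The Hessian at 0 is [[0, 0], [0, 0]] of rank 0; hence corank 2.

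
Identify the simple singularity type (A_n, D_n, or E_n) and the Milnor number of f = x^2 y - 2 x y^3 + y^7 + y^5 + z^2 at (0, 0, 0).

The Hessian of f at 0 has rank 1. Corank 2; j^3 = x^2*y has shape L^2 M (L != M), so D-series; mu = 8 gives D_8.

Type D_{8}, Milnor number mu = 8.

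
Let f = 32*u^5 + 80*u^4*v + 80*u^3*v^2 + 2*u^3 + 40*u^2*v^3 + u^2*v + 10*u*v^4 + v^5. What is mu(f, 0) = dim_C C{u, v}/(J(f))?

6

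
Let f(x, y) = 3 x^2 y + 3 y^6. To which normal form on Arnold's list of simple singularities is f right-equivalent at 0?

The Hessian of f at 0 is [[0, 0], [0, 0]] with rank 0, so corank 2. A Groebner basis of the Jacobian ideal J(f) in C{x,y} is {x^2/6 + y^5, x^3, x*y}; counting standard monomials gives mu = 7. Corank 2; j^3 = 3*x^2*y has shape L^2 M (L != M), so D-series; mu = 7 gives D_7.

D_7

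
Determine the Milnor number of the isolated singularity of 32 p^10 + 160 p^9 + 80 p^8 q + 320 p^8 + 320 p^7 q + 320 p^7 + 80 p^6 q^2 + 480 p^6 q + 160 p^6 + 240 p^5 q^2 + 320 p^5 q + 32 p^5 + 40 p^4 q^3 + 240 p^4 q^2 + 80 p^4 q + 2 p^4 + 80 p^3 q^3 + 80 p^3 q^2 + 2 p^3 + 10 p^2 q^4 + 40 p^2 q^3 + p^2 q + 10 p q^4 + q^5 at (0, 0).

6

The Hessian of f at 0 is [[0, 0], [0, 0]] with rank 0, so corank 2. A Groebner basis of the Jacobian ideal J(f) in C{p,q} is {-p*q/10 + q^4, p*q^2, p^2 + p*q/2}; counting standard monomials gives mu = 6. Corank 2; j^3 = p^2*(2*p + q) has shape L^2 M (L != M), so D-series; mu = 6 gives D_6.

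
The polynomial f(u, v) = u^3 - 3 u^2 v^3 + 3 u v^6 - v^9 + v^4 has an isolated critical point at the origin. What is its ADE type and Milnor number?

Type E_6, Milnor number mu = 6.

The Hessian of f at 0 has rank 0. Corank 2; j^3 = u^3 is a perfect cube, so E-series; the 4-jet and mu = 6 give E_6.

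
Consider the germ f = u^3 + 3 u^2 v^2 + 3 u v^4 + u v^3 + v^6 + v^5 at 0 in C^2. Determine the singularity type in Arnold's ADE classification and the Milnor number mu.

Type E7, Milnor number mu = 7.

The Hessian of f at 0 is [[0, 0], [0, 0]] with rank 0, so corank 2. A Groebner basis of the Jacobian ideal J(f) in C{u,v} is {-u^2 + v^4 - v^3/3, u^3, u^2*v + u^2/3 + v^3/9, u^2 + u*v^2 + v^3/3}; counting standard monomials gives mu = 7. Corank 2; j^3 = u^3 is a perfect cube, so E-series; the 4-jet and mu = 7 give E_7.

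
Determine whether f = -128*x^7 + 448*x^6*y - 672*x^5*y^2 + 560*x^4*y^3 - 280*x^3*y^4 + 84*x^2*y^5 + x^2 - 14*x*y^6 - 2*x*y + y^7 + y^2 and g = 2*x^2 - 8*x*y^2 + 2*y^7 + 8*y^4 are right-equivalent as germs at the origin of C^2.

The Hessian of f at 0 is [[2, -2], [-2, 2]] with rank 1, so corank 1. A Groebner basis of the Jacobian ideal J(f) in C{x,y} is {y^6, x - y}; counting standard monomials gives mu = 6. Corank 1: A-series; mu = 6 gives A_6. The Hessian of g at 0 is [[4, 0], [0, 0]] with rank 1, so corank 1. A Groebner basis of the Jacobian ideal J(g) in C{x,y} is {x^3, -x/2 + y^2}; counting standard monomials gives mu = 6. Corank 1: A-series; mu = 6 gives A_6. Both have type A_6, hence right-equivalent.

Yes.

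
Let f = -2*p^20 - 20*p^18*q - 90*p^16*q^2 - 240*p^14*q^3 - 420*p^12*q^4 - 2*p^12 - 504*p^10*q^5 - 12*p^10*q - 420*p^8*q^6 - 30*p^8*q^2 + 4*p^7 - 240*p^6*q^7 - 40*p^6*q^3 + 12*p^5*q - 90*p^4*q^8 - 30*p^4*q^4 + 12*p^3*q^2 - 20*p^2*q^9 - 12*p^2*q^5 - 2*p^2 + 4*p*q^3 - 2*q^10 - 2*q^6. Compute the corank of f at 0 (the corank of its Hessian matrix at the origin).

Hessian at 0 has rank 1.

1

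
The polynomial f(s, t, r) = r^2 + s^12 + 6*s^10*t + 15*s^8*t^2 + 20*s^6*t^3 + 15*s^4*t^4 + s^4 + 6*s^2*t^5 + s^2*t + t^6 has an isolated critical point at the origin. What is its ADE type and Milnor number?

The Hessian of f at 0 is [[0, 0, 0], [0, 0, 0], [0, 0, 2]] with rank 1, so corank 2. A Groebner basis of the Jacobian ideal J(f) in C{s,t,r} is {s^2/6 + t^5, s^3, s*t, r}; counting standard monomials gives mu = 7. Corank 2; j^3 = s^2*t has shape L^2 M (L != M), so D-series; mu = 7 gives D_7.

Type D_{7}, Milnor number mu = 7.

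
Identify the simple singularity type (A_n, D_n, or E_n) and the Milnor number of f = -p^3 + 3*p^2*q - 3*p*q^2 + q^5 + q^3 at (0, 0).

The Hessian of f at 0 is [[0, 0], [0, 0]] with rank 0, so corank 2. A Groebner basis of the Jacobian ideal J(f) in C{p,q} is {q^4, p^2 - 2*p*q + q^2}; counting standard monomials gives mu = 8. Corank 2; j^3 = -(p - q)^3 is a perfect cube, so E-series; the 5-jet and mu = 8 give E_8.

Type E_8, Milnor number mu = 8.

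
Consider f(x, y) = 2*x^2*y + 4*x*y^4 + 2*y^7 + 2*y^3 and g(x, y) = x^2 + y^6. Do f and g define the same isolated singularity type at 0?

No.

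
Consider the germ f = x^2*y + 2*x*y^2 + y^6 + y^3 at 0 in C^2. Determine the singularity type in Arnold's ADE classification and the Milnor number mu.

Type D_7, Milnor number mu = 7.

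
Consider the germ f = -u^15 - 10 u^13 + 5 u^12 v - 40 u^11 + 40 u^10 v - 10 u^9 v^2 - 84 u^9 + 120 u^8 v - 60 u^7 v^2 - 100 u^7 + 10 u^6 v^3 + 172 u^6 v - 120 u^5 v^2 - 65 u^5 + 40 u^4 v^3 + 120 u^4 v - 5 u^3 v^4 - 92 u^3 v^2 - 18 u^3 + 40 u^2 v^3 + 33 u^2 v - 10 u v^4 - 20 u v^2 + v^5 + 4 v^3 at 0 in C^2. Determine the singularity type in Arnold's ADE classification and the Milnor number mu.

The Hessian of f at 0 has rank 0. Corank 2; j^3 = -(2*u - v)*(3*u - 2*v)^2 has shape L^2 M (L != M), so D-series; mu = 6 gives D_6.

Type D_{6}, Milnor number mu = 6.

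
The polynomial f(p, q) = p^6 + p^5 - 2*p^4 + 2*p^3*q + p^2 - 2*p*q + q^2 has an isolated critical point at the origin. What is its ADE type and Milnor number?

The Hessian of f at 0 is [[2, -2], [-2, 2]] with rank 1, so corank 1. A Groebner basis of the Jacobian ideal J(f) in C{p,q} is {-p + q^3 + q, p^2 - q^2, p*q - q^2}; counting standard monomials gives mu = 4. Corank 1: A-series; mu = 4 gives A_4.

Type A_4, Milnor number mu = 4.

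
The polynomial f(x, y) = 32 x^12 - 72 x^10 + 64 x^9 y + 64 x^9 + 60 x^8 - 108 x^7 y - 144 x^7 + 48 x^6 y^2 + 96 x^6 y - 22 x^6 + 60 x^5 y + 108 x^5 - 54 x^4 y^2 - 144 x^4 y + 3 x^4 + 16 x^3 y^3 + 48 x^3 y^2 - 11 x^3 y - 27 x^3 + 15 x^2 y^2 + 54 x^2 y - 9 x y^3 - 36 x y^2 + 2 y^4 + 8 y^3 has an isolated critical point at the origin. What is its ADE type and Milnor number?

Type E_7, Milnor number mu = 7.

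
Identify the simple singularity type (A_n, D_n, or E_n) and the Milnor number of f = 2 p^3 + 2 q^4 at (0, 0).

The Hessian of f at 0 has rank 0. Corank 2; j^3 = 2*p^3 is a perfect cube, so E-series; the 4-jet and mu = 6 give E_6.

Type E6, Milnor number mu = 6.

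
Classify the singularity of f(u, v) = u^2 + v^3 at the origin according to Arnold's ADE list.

The Hessian of f at 0 has rank 1. Corank 1: A-series; mu = 2 gives A_2.

A2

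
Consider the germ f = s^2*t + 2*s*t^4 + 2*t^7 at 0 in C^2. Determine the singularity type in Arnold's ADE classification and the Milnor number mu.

The Hessian of f at 0 has rank 0. Corank 2; j^3 = s^2*t has shape L^2 M (L != M), so D-series; mu = 8 gives D_8.

Type D8, Milnor number mu = 8.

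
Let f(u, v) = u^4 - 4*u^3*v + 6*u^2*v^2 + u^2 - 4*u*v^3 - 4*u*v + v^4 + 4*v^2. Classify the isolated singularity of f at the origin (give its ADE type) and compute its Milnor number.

The Hessian of f at 0 is [[2, -4], [-4, 8]] with rank 1, so corank 1. A Groebner basis of the Jacobian ideal J(f) in C{u,v} is {v^3, u - 2*v}; counting standard monomials gives mu = 3. Corank 1: A-series; mu = 3 gives A_3.

Type A3, Milnor number mu = 3.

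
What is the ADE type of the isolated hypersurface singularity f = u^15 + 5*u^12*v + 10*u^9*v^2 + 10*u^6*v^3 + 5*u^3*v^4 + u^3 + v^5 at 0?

E_8

The Hessian of f at 0 is [[0, 0], [0, 0]] with rank 0, so corank 2. A Groebner basis of the Jacobian ideal J(f) in C{u,v} is {v^4, u^2}; counting standard monomials gives mu = 8. Corank 2; j^3 = u^3 is a perfect cube, so E-series; the 5-jet and mu = 8 give E_8.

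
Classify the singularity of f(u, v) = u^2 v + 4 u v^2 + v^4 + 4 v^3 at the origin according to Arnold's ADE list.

The Hessian of f at 0 is [[0, 0], [0, 0]] with rank 0, so corank 2. A Groebner basis of the Jacobian ideal J(f) in C{u,v} is {u^3 - 2*u^2 + 8*v^2, u^2/4 + v^3 - v^2, u*v + 2*v^2}; counting standard monomials gives mu = 5. Corank 2; j^3 = v*(u + 2*v)^2 has shape L^2 M (L != M), so D-series; mu = 5 gives D_5.

D_5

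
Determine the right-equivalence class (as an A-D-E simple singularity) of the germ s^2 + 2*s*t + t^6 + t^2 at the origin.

A_5

The Hessian of f at 0 is [[2, 2], [2, 2]] with rank 1, so corank 1. A Groebner basis of the Jacobian ideal J(f) in C{s,t} is {t^5, s + t}; counting standard monomials gives mu = 5. Corank 1: A-series; mu = 5 gives A_5.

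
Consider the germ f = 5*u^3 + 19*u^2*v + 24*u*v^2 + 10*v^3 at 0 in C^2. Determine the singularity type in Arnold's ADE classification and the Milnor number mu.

The Hessian of f at 0 has rank 0. Corank 2; j^3 = (u + v)*(5*u^2 + 14*u*v + 10*v^2) splits into three distinct lines over C (the quadratic factor has nonzero discriminant), so D_4.

Type D_4, Milnor number mu = 4.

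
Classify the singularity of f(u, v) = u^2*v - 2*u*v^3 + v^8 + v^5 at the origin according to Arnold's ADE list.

The Hessian of f at 0 has rank 0. Corank 2; j^3 = u^2*v has shape L^2 M (L != M), so D-series; mu = 9 gives D_9.

D_9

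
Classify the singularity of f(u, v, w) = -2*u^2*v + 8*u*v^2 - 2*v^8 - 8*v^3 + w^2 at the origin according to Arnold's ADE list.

D9

The Hessian of f at 0 is [[0, 0, 0], [0, 0, 0], [0, 0, 2]] with rank 1, so corank 2. A Groebner basis of the Jacobian ideal J(f) in C{u,v,w} is {u^2/8 + v^7 - v^2/2, u^3 - 8*v^3, u*v - 2*v^2, w}; counting standard monomials gives mu = 9. Corank 2; j^3 = -2*v*(u - 2*v)^2 has shape L^2 M (L != M), so D-series; mu = 9 gives D_9.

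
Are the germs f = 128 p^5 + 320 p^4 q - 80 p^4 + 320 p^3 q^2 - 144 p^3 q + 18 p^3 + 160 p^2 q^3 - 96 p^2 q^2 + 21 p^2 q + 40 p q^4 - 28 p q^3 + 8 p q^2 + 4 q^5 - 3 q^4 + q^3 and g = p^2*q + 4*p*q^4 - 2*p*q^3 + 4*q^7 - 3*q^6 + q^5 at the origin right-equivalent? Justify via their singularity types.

No.

The Hessian of f at 0 has rank 0. Corank 2; j^3 = (2*p + q)*(3*p + q)^2 has shape L^2 M (L != M), so D-series; mu = 5 gives D_5. The Hessian of g at 0 has rank 0. Corank 2; j^3 = p^2*q has shape L^2 M (L != M), so D-series; mu = 7 gives D_7. f is D_5 but g is D_7, hence not right-equivalent.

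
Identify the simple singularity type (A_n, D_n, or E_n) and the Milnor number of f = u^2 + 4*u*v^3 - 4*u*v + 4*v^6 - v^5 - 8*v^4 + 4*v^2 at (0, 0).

The Hessian of f at 0 has rank 1. Corank 1: A-series; mu = 4 gives A_4.

Type A4, Milnor number mu = 4.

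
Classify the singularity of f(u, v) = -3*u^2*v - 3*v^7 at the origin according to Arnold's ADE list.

D_{8}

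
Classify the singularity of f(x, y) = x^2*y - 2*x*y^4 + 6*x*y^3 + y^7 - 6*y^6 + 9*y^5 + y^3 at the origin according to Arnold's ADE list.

D_{4}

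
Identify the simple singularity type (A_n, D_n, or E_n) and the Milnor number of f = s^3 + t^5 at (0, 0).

Type E_{8}, Milnor number mu = 8.

The Hessian of f at 0 has rank 0. Corank 2; j^3 = s^3 is a perfect cube, so E-series; the 5-jet and mu = 8 give E_8.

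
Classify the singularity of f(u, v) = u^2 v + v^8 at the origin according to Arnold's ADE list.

D9

The Hessian of f at 0 has rank 0. Corank 2; j^3 = u^2*v has shape L^2 M (L != M), so D-series; mu = 9 gives D_9.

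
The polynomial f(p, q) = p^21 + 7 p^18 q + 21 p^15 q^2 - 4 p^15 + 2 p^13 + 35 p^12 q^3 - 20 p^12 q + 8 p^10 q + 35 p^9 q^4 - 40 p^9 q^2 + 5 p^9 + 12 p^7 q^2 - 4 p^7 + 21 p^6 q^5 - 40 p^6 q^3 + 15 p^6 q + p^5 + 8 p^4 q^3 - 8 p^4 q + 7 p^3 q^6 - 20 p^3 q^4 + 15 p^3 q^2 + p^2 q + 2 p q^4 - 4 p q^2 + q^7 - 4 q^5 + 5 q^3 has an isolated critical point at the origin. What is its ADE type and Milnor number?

Type D_4, Milnor number mu = 4.

The Hessian of f at 0 is [[0, 0], [0, 0]] with rank 0, so corank 2. A Groebner basis of the Jacobian ideal J(f) in C{p,q} is {q^3, p^2 - q^2, p*q - 2*q^2}; counting standard monomials gives mu = 4. Corank 2; j^3 = q*(p^2 - 4*p*q + 5*q^2) splits into three distinct lines over C (the quadratic factor has nonzero discriminant), so D_4.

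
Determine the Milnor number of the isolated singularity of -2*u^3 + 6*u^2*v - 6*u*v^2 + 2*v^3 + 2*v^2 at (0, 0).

The Hessian of f at 0 has rank 1. Corank 1: A-series; mu = 2 gives A_2.

2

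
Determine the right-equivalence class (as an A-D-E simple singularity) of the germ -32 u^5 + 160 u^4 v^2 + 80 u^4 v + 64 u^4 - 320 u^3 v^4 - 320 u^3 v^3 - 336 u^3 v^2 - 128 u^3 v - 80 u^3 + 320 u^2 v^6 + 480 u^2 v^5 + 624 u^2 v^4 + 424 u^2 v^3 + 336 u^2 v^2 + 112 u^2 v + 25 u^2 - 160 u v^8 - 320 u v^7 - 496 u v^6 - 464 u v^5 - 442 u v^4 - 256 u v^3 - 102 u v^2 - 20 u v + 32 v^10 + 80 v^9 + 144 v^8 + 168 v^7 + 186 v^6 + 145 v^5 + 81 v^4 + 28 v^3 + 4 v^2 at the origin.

The Hessian of f at 0 has rank 1. Corank 1: A-series; mu = 4 gives A_4.

A4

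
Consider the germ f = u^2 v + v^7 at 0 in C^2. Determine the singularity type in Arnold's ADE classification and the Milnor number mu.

Type D8, Milnor number mu = 8.

The Hessian of f at 0 has rank 0. Corank 2; j^3 = u^2*v has shape L^2 M (L != M), so D-series; mu = 8 gives D_8.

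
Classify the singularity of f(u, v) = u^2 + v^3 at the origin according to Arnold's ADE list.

A_{2}

The Hessian of f at 0 has rank 1. Corank 1: A-series; mu = 2 gives A_2.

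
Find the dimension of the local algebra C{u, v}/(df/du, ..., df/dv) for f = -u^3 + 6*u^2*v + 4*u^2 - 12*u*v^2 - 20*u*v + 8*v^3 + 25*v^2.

The Hessian of f at 0 has rank 1. Corank 1: A-series; mu = 2 gives A_2.

2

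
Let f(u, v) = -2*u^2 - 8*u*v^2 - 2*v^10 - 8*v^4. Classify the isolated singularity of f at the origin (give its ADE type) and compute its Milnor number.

Type A9, Milnor number mu = 9.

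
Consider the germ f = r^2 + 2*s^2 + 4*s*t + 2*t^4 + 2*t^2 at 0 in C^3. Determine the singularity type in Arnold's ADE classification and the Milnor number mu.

Type A_{3}, Milnor number mu = 3.

The Hessian of f at 0 has rank 2. Corank 1: A-series; mu = 3 gives A_3.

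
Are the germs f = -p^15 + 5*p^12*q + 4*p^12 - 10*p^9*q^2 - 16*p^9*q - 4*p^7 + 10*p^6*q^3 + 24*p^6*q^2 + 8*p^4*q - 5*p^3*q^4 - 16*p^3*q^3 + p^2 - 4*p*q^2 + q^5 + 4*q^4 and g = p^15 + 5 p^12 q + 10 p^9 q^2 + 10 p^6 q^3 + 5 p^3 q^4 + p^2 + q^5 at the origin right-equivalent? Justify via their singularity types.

Yes.

The Hessian of f at 0 is [[2, 0], [0, 0]] with rank 1, so corank 1. A Groebner basis of the Jacobian ideal J(f) in C{p,q} is {p^2, -p/2 + q^2}; counting standard monomials gives mu = 4. Corank 1: A-series; mu = 4 gives A_4. The Hessian of g at 0 is [[2, 0], [0, 0]] with rank 1, so corank 1. A Groebner basis of the Jacobian ideal J(g) in C{p,q} is {q^4, p}; counting standard monomials gives mu = 4. Corank 1: A-series; mu = 4 gives A_4. Both have type A_4, hence right-equivalent.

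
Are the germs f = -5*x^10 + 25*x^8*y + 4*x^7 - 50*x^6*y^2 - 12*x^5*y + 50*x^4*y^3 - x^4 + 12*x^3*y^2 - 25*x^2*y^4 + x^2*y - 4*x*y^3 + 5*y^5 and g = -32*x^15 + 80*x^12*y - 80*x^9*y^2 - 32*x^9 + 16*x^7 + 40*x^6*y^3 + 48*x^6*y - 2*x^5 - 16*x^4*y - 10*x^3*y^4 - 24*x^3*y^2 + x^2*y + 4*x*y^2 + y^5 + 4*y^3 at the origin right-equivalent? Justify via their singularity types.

Yes.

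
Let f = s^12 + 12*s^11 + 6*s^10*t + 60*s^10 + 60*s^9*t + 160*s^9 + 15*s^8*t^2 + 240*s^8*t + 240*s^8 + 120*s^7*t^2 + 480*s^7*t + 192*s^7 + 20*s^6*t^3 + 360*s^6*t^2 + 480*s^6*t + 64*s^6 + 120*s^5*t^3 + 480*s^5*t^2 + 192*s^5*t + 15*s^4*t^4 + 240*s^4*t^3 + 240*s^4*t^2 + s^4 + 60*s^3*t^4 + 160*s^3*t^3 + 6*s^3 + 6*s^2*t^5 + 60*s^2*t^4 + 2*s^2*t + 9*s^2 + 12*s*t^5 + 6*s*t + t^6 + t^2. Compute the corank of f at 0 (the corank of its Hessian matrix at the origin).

1

Hessian at 0 has rank 1.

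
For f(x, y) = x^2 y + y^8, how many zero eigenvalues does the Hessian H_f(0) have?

2

The Hessian at 0 is [[0, 0], [0, 0]] of rank 0; hence corank 2.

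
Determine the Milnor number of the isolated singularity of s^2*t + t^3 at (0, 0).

The Hessian of f at 0 has rank 0. Corank 2; j^3 = t*(s^2 + t^2) splits into three distinct lines over C (the quadratic factor has nonzero discriminant), so D_4.

4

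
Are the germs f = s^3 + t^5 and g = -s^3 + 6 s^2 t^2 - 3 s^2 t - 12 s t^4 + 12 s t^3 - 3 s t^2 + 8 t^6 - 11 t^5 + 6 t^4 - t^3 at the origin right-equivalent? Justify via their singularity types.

Yes.

The Hessian of f at 0 has rank 0. Corank 2; j^3 = s^3 is a perfect cube, so E-series; the 5-jet and mu = 8 give E_8. The Hessian of g at 0 has rank 0. Corank 2; j^3 = -(s + t)^3 is a perfect cube, so E-series; the 5-jet and mu = 8 give E_8. Both have type E_8, hence right-equivalent.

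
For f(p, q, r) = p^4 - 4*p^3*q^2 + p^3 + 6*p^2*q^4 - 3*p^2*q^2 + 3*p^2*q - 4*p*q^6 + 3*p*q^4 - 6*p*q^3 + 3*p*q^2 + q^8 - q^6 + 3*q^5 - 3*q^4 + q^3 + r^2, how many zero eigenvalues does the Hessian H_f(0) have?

2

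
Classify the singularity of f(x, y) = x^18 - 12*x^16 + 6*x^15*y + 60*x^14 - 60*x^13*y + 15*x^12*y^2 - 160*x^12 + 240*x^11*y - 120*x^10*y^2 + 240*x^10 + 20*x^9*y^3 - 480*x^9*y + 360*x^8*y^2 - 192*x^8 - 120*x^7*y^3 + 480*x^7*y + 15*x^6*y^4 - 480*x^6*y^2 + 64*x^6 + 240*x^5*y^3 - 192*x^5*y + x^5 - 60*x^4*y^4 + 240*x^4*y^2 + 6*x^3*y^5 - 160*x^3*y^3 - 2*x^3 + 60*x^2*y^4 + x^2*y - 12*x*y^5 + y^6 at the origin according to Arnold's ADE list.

D7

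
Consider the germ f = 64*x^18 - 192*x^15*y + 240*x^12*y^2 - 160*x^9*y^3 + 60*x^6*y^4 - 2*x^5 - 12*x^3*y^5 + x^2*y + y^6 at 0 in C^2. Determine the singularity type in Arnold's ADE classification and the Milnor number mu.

Type D_7, Milnor number mu = 7.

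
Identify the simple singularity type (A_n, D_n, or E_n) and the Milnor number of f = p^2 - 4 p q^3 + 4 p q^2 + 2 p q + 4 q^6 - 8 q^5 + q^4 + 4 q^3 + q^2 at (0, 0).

Type A_{3}, Milnor number mu = 3.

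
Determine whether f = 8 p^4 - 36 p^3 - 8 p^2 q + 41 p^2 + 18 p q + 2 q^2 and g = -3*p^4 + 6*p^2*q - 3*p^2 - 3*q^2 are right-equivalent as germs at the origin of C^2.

The Hessian of f at 0 is [[82, 18], [18, 4]] with rank 2, so corank 0. A Groebner basis of the Jacobian ideal J(f) in C{p,q} is {p, q}; counting standard monomials gives mu = 1. Corank 0: nondegenerate Morse point, so A_1. The Hessian of g at 0 is [[-6, 0], [0, -6]] with rank 2, so corank 0. A Groebner basis of the Jacobian ideal J(g) in C{p,q} is {p, q}; counting standard monomials gives mu = 1. Corank 0: nondegenerate Morse point, so A_1. Both have type A_1, hence right-equivalent.

Yes.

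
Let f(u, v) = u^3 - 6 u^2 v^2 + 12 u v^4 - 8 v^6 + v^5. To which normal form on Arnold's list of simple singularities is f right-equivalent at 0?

The Hessian of f at 0 has rank 0. Corank 2; j^3 = u^3 is a perfect cube, so E-series; the 5-jet and mu = 8 give E_8.

E8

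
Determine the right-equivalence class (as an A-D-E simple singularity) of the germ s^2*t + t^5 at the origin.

D6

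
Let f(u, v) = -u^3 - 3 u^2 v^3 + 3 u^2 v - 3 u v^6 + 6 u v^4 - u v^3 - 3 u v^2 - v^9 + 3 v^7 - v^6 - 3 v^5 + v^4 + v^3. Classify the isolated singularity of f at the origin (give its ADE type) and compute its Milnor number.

Type E_7, Milnor number mu = 7.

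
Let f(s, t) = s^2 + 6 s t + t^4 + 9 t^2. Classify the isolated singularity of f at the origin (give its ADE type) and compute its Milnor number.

The Hessian of f at 0 has rank 1. Corank 1: A-series; mu = 3 gives A_3.

Type A_{3}, Milnor number mu = 3.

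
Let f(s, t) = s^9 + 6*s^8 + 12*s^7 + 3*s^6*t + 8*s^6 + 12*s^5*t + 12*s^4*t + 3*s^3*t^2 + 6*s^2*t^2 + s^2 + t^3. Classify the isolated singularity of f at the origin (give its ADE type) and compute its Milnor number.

The Hessian of f at 0 has rank 1. Corank 1: A-series; mu = 2 gives A_2.

Type A_{2}, Milnor number mu = 2.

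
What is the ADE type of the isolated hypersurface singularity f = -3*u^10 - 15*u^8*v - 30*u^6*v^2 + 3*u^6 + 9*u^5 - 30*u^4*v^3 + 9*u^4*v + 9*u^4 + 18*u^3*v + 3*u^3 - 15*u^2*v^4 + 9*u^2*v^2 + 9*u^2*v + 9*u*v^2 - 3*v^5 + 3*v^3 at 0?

E_{8}

The Hessian of f at 0 is [[0, 0], [0, 0]] with rank 0, so corank 2. A Groebner basis of the Jacobian ideal J(f) in C{u,v} is {u^2/4 + u*v^3 + u*v^2/2 + u*v/2 + v^3/2 + v^2/4, v^4, u^3 + 3*u^2/2 + 3*u*v + v^3 + 3*v^2/2, u^2*v - u^2/2 + u*v^2 - u*v - v^2/2}; counting standard monomials gives mu = 8. Corank 2; j^3 = 3*(u + v)^3 is a perfect cube, so E-series; the 5-jet and mu = 8 give E_8.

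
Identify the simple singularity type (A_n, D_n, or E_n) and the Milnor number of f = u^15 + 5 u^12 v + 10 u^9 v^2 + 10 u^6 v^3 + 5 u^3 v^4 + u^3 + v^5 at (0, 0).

Type E_{8}, Milnor number mu = 8.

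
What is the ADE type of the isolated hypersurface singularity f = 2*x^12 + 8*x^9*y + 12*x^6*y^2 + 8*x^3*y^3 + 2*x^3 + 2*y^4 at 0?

E_{6}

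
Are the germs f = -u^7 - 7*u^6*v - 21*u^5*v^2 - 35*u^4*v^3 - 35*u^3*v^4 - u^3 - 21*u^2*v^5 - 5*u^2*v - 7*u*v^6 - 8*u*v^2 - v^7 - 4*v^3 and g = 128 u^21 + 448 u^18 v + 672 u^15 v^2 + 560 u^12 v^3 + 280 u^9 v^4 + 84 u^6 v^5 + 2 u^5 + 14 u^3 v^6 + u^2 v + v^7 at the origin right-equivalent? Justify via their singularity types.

Yes.

The Hessian of f at 0 has rank 0. Corank 2; j^3 = -(u + v)*(u + 2*v)^2 has shape L^2 M (L != M), so D-series; mu = 8 gives D_8. The Hessian of g at 0 has rank 0. Corank 2; j^3 = u^2*v has shape L^2 M (L != M), so D-series; mu = 8 gives D_8. Both have type D_8, hence right-equivalent.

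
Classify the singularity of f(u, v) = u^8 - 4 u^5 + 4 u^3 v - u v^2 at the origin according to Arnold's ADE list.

D_9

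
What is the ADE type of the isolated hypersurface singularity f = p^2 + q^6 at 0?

The Hessian of f at 0 has rank 1. Corank 1: A-series; mu = 5 gives A_5.

A_{5}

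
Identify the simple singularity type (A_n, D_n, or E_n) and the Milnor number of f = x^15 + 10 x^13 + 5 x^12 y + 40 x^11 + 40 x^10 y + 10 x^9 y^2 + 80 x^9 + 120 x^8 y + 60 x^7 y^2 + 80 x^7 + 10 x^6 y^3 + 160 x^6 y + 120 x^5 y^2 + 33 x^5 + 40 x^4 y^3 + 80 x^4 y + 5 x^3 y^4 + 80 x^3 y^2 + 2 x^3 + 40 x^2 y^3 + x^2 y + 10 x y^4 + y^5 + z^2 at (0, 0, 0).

The Hessian of f at 0 has rank 1. Corank 2; j^3 = x^2*(2*x + y) has shape L^2 M (L != M), so D-series; mu = 6 gives D_6.

Type D_{6}, Milnor number mu = 6.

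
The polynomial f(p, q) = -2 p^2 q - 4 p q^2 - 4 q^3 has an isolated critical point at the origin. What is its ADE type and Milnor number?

The Hessian of f at 0 has rank 0. Corank 2; j^3 = -2*q*(p^2 + 2*p*q + 2*q^2) splits into three distinct lines over C (the quadratic factor has nonzero discriminant), so D_4.

Type D_4, Milnor number mu = 4.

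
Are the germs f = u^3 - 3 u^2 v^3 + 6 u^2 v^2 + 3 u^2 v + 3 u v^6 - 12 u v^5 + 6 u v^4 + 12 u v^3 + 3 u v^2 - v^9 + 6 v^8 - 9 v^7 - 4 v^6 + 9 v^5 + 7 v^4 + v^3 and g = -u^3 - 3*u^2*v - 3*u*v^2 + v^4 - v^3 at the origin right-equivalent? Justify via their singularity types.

Yes.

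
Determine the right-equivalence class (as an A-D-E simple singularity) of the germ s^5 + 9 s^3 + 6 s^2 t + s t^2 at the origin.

The Hessian of f at 0 has rank 0. Corank 2; j^3 = s*(3*s + t)^2 has shape L^2 M (L != M), so D-series; mu = 6 gives D_6.

D_{6}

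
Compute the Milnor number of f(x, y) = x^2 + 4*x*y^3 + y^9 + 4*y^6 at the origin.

The Hessian of f at 0 is [[2, 0], [0, 0]] with rank 1, so corank 1. A Groebner basis of the Jacobian ideal J(f) in C{x,y} is {x^2*y^2, x^3, x/2 + y^3}; counting standard monomials gives mu = 8. Corank 1: A-series; mu = 8 gives A_8.

8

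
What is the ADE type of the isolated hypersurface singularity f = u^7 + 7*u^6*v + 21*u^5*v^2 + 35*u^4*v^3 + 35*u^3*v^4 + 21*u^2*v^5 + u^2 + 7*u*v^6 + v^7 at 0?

A_{6}

The Hessian of f at 0 has rank 1. Corank 1: A-series; mu = 6 gives A_6.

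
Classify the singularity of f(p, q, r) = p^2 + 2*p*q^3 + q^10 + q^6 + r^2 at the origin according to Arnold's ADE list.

A_9

The Hessian of f at 0 has rank 2. Corank 1: A-series; mu = 9 gives A_9.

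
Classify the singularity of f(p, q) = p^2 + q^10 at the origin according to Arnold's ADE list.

The Hessian of f at 0 is [[2, 0], [0, 0]] with rank 1, so corank 1. A Groebner basis of the Jacobian ideal J(f) in C{p,q} is {q^9, p}; counting standard monomials gives mu = 9. Corank 1: A-series; mu = 9 gives A_9.

A_{9}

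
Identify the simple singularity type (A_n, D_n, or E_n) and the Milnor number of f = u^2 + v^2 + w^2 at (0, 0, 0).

The Hessian of f at 0 is [[2, 0, 0], [0, 2, 0], [0, 0, 2]] with rank 3, so corank 0. A Groebner basis of the Jacobian ideal J(f) in C{u,v,w} is {u, v, w}; counting standard monomials gives mu = 1. Corank 0: nondegenerate Morse point, so A_1.

Type A_1, Milnor number mu = 1.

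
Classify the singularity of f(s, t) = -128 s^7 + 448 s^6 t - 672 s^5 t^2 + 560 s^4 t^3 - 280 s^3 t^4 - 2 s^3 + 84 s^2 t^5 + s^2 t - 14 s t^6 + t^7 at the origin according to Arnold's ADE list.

The Hessian of f at 0 has rank 0. Corank 2; j^3 = -s^2*(2*s - t) has shape L^2 M (L != M), so D-series; mu = 8 gives D_8.

D_8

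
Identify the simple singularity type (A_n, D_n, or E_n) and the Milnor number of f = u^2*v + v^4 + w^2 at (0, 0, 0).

The Hessian of f at 0 has rank 1. Corank 2; j^3 = u^2*v has shape L^2 M (L != M), so D-series; mu = 5 gives D_5.

Type D_{5}, Milnor number mu = 5.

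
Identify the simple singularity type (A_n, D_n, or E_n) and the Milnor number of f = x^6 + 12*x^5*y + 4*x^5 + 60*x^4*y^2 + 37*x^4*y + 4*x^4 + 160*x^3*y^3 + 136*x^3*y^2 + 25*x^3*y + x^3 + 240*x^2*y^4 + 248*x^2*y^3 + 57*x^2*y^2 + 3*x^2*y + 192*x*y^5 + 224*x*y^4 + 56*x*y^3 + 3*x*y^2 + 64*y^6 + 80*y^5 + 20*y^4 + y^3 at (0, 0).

The Hessian of f at 0 has rank 0. Corank 2; j^3 = (x + y)^3 is a perfect cube, so E-series; the 4-jet and mu = 7 give E_7.

Type E7, Milnor number mu = 7.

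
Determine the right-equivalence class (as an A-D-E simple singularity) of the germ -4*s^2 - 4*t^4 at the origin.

The Hessian of f at 0 is [[-8, 0], [0, 0]] with rank 1, so corank 1. A Groebner basis of the Jacobian ideal J(f) in C{s,t} is {t^3, s}; counting standard monomials gives mu = 3. Corank 1: A-series; mu = 3 gives A_3.

A_{3}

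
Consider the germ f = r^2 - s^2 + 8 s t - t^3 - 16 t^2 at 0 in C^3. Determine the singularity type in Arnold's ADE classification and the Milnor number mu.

Type A2, Milnor number mu = 2.

The Hessian of f at 0 has rank 2. Corank 1: A-series; mu = 2 gives A_2.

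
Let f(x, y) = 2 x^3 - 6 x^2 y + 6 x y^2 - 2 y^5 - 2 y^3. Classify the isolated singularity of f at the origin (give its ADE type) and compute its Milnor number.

The Hessian of f at 0 has rank 0. Corank 2; j^3 = 2*(x - y)^3 is a perfect cube, so E-series; the 5-jet and mu = 8 give E_8.

Type E_{8}, Milnor number mu = 8.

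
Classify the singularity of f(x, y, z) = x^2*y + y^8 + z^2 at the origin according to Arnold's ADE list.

The Hessian of f at 0 has rank 1. Corank 2; j^3 = x^2*y has shape L^2 M (L != M), so D-series; mu = 9 gives D_9.

D9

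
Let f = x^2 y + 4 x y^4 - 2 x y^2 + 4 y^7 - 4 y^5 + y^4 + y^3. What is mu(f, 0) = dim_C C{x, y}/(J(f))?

5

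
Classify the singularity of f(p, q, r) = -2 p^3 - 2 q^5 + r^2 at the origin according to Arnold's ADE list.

E_{8}

The Hessian of f at 0 has rank 1. Corank 2; j^3 = -2*p^3 is a perfect cube, so E-series; the 5-jet and mu = 8 give E_8.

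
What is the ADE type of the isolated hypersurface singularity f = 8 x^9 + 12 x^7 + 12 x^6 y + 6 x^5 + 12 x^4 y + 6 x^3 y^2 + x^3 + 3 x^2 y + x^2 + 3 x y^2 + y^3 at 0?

A2

The Hessian of f at 0 is [[2, 0], [0, 0]] with rank 1, so corank 1. A Groebner basis of the Jacobian ideal J(f) in C{x,y} is {y^2, x}; counting standard monomials gives mu = 2. Corank 1: A-series; mu = 2 gives A_2.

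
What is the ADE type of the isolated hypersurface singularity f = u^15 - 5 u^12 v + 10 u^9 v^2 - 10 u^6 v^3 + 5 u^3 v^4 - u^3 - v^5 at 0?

The Hessian of f at 0 is [[0, 0], [0, 0]] with rank 0, so corank 2. A Groebner basis of the Jacobian ideal J(f) in C{u,v} is {v^4, u^2}; counting standard monomials gives mu = 8. Corank 2; j^3 = -u^3 is a perfect cube, so E-series; the 5-jet and mu = 8 give E_8.

E_{8}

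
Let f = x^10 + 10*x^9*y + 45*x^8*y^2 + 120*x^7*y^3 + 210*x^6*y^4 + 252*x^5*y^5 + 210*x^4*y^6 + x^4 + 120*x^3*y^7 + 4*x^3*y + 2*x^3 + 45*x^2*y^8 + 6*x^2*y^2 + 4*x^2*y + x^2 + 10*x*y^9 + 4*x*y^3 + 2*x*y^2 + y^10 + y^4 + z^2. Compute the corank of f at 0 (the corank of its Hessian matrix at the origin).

1

Hessian at 0 has rank 2.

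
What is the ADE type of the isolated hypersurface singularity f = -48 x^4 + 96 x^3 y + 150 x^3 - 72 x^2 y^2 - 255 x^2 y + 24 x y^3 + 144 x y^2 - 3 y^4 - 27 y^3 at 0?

The Hessian of f at 0 is [[0, 0], [0, 0]] with rank 0, so corank 2. A Groebner basis of the Jacobian ideal J(f) in C{x,y} is {x*y^2 + 375*x*y/8 - 225*y^2/8, 625*x*y/8 + y^3 - 375*y^2/8, x^2 - 11*x*y/10 + 3*y^2/10}; counting standard monomials gives mu = 5. Corank 2; j^3 = 3*(2*x - y)*(5*x - 3*y)^2 has shape L^2 M (L != M), so D-series; mu = 5 gives D_5.

D5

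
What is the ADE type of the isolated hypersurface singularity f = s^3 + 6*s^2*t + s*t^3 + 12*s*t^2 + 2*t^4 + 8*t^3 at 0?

E7

The Hessian of f at 0 has rank 0. Corank 2; j^3 = (s + 2*t)^3 is a perfect cube, so E-series; the 4-jet and mu = 7 give E_7.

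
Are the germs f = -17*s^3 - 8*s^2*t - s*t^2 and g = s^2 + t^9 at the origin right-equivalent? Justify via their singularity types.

No.

The Hessian of f at 0 is [[0, 0], [0, 0]] with rank 0, so corank 2. A Groebner basis of the Jacobian ideal J(f) in C{s,t} is {t^3, s^2 - t^2/13, s*t + 4*t^2/13}; counting standard monomials gives mu = 4. Corank 2; j^3 = -s*(17*s^2 + 8*s*t + t^2) splits into three distinct lines over C (the quadratic factor has nonzero discriminant), so D_4. The Hessian of g at 0 is [[2, 0], [0, 0]] with rank 1, so corank 1. A Groebner basis of the Jacobian ideal J(g) in C{s,t} is {t^8, s}; counting standard monomials gives mu = 8. Corank 1: A-series; mu = 8 gives A_8. f is D_4 but g is A_8, hence not right-equivalent.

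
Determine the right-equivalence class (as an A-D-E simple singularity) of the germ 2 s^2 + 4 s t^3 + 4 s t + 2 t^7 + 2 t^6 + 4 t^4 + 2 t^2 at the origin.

A_{6}

The Hessian of f at 0 has rank 1. Corank 1: A-series; mu = 6 gives A_6.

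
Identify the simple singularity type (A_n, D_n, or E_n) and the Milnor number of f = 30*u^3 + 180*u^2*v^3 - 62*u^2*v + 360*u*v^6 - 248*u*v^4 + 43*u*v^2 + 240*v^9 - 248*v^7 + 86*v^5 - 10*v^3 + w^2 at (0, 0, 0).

Type D_4, Milnor number mu = 4.

The Hessian of f at 0 is [[0, 0, 0], [0, 0, 0], [0, 0, 2]] with rank 1, so corank 2. A Groebner basis of the Jacobian ideal J(f) in C{u,v,w} is {v^3, u^2 - 11*v^2/26, u*v - 17*v^2/26, w}; counting standard monomials gives mu = 4. Corank 2; j^3 = (3*u - 2*v)*(10*u^2 - 14*u*v + 5*v^2) splits into three distinct lines over C (the quadratic factor has nonzero discriminant), so D_4.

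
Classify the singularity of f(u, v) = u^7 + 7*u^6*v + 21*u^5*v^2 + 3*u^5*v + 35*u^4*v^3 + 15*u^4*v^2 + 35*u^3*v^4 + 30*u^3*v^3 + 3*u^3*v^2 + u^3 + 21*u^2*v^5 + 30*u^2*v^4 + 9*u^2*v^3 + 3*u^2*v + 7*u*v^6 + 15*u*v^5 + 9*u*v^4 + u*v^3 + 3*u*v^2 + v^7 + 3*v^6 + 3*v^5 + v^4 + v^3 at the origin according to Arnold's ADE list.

E7

The Hessian of f at 0 has rank 0. Corank 2; j^3 = (u + v)^3 is a perfect cube, so E-series; the 4-jet and mu = 7 give E_7.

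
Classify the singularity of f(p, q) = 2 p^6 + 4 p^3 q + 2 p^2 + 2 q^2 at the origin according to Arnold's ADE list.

A_{1}

The Hessian of f at 0 is [[4, 0], [0, 4]] with rank 2, so corank 0. A Groebner basis of the Jacobian ideal J(f) in C{p,q} is {p, q}; counting standard monomials gives mu = 1. Corank 0: nondegenerate Morse point, so A_1.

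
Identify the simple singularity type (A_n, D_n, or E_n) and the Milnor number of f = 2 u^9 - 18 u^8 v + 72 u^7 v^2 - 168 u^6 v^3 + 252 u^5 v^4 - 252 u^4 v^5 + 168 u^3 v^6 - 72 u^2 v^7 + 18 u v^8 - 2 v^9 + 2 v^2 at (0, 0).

Type A_{8}, Milnor number mu = 8.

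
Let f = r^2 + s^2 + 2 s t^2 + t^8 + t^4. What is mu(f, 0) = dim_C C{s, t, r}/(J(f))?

7

The Hessian of f at 0 has rank 2. Corank 1: A-series; mu = 7 gives A_7.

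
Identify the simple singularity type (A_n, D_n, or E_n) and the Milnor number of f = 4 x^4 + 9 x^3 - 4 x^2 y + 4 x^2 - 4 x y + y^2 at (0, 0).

Type A_{2}, Milnor number mu = 2.

The Hessian of f at 0 has rank 1. Corank 1: A-series; mu = 2 gives A_2.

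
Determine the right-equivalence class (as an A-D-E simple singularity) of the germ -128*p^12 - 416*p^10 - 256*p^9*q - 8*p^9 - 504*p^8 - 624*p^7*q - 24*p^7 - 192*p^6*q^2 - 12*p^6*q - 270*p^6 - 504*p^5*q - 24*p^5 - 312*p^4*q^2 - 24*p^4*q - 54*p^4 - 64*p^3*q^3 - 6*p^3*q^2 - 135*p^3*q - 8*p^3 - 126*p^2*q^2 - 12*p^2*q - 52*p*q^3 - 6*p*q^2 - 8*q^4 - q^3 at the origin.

The Hessian of f at 0 has rank 0. Corank 2; j^3 = -(2*p + q)^3 is a perfect cube, so E-series; the 4-jet and mu = 7 give E_7.

E_{7}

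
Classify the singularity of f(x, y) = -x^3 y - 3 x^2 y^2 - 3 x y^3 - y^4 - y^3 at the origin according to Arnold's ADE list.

E_7

The Hessian of f at 0 is [[0, 0], [0, 0]] with rank 0, so corank 2. A Groebner basis of the Jacobian ideal J(f) in C{x,y} is {x^3 - 3*x*y^2 + 3*y^2, x^2*y + 2*x*y^2, y^3}; counting standard monomials gives mu = 7. Corank 2; j^3 = -y^3 is a perfect cube, so E-series; the 4-jet and mu = 7 give E_7.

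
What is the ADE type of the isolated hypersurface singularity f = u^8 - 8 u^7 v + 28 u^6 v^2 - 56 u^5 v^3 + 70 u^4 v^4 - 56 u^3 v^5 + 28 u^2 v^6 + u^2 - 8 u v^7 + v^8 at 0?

A_{7}

The Hessian of f at 0 has rank 1. Corank 1: A-series; mu = 7 gives A_7.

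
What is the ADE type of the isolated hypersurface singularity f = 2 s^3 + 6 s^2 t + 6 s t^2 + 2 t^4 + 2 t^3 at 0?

E_6

The Hessian of f at 0 is [[0, 0], [0, 0]] with rank 0, so corank 2. A Groebner basis of the Jacobian ideal J(f) in C{s,t} is {t^3, s^2 + 2*s*t + t^2}; counting standard monomials gives mu = 6. Corank 2; j^3 = 2*(s + t)^3 is a perfect cube, so E-series; the 4-jet and mu = 6 give E_6.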